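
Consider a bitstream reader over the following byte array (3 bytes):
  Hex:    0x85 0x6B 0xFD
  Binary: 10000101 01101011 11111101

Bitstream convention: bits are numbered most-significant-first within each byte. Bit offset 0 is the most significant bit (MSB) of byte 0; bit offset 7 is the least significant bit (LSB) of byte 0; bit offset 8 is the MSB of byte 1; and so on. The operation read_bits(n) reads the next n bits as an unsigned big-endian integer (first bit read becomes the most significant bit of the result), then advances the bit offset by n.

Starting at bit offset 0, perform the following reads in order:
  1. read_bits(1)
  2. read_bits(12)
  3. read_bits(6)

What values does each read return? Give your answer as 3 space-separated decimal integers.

Answer: 1 173 31

Derivation:
Read 1: bits[0:1] width=1 -> value=1 (bin 1); offset now 1 = byte 0 bit 1; 23 bits remain
Read 2: bits[1:13] width=12 -> value=173 (bin 000010101101); offset now 13 = byte 1 bit 5; 11 bits remain
Read 3: bits[13:19] width=6 -> value=31 (bin 011111); offset now 19 = byte 2 bit 3; 5 bits remain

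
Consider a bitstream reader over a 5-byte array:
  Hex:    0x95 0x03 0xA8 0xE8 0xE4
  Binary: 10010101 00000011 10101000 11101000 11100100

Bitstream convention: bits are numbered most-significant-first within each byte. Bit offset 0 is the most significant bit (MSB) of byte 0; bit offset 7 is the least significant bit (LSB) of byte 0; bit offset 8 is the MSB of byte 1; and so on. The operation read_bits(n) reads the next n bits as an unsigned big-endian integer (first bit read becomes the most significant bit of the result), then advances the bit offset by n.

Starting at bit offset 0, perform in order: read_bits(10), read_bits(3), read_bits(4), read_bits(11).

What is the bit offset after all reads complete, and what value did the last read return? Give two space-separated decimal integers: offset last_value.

Answer: 28 654

Derivation:
Read 1: bits[0:10] width=10 -> value=596 (bin 1001010100); offset now 10 = byte 1 bit 2; 30 bits remain
Read 2: bits[10:13] width=3 -> value=0 (bin 000); offset now 13 = byte 1 bit 5; 27 bits remain
Read 3: bits[13:17] width=4 -> value=7 (bin 0111); offset now 17 = byte 2 bit 1; 23 bits remain
Read 4: bits[17:28] width=11 -> value=654 (bin 01010001110); offset now 28 = byte 3 bit 4; 12 bits remain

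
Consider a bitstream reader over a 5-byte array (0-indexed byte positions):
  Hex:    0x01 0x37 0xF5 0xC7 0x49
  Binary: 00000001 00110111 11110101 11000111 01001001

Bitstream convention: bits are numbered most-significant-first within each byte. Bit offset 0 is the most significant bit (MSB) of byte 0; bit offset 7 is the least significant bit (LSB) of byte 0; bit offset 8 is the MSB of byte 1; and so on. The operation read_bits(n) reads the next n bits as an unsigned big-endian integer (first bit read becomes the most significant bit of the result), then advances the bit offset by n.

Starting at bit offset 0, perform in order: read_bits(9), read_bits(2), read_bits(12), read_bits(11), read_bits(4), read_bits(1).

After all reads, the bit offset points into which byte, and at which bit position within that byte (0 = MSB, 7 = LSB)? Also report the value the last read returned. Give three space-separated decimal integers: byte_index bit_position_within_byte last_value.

Answer: 4 7 0

Derivation:
Read 1: bits[0:9] width=9 -> value=2 (bin 000000010); offset now 9 = byte 1 bit 1; 31 bits remain
Read 2: bits[9:11] width=2 -> value=1 (bin 01); offset now 11 = byte 1 bit 3; 29 bits remain
Read 3: bits[11:23] width=12 -> value=3066 (bin 101111111010); offset now 23 = byte 2 bit 7; 17 bits remain
Read 4: bits[23:34] width=11 -> value=1821 (bin 11100011101); offset now 34 = byte 4 bit 2; 6 bits remain
Read 5: bits[34:38] width=4 -> value=2 (bin 0010); offset now 38 = byte 4 bit 6; 2 bits remain
Read 6: bits[38:39] width=1 -> value=0 (bin 0); offset now 39 = byte 4 bit 7; 1 bits remain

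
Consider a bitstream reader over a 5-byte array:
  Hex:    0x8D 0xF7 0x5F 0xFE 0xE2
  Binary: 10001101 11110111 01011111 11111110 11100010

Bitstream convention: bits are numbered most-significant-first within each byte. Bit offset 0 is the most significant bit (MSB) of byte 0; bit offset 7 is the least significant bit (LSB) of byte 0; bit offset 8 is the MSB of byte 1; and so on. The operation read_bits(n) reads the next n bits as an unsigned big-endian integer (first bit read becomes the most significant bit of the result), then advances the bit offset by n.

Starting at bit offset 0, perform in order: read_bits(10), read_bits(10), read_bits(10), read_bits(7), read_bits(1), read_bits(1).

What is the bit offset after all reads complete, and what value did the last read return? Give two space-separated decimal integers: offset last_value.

Read 1: bits[0:10] width=10 -> value=567 (bin 1000110111); offset now 10 = byte 1 bit 2; 30 bits remain
Read 2: bits[10:20] width=10 -> value=885 (bin 1101110101); offset now 20 = byte 2 bit 4; 20 bits remain
Read 3: bits[20:30] width=10 -> value=1023 (bin 1111111111); offset now 30 = byte 3 bit 6; 10 bits remain
Read 4: bits[30:37] width=7 -> value=92 (bin 1011100); offset now 37 = byte 4 bit 5; 3 bits remain
Read 5: bits[37:38] width=1 -> value=0 (bin 0); offset now 38 = byte 4 bit 6; 2 bits remain
Read 6: bits[38:39] width=1 -> value=1 (bin 1); offset now 39 = byte 4 bit 7; 1 bits remain

Answer: 39 1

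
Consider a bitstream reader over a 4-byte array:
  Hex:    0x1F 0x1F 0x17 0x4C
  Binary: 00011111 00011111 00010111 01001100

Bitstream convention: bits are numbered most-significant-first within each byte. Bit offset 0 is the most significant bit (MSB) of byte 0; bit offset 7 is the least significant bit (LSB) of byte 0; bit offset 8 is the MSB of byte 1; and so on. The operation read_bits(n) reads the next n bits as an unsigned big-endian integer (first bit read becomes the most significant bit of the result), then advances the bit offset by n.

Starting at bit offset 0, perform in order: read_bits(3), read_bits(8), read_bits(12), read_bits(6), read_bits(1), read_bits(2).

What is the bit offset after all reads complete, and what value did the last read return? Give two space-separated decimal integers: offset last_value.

Answer: 32 0

Derivation:
Read 1: bits[0:3] width=3 -> value=0 (bin 000); offset now 3 = byte 0 bit 3; 29 bits remain
Read 2: bits[3:11] width=8 -> value=248 (bin 11111000); offset now 11 = byte 1 bit 3; 21 bits remain
Read 3: bits[11:23] width=12 -> value=3979 (bin 111110001011); offset now 23 = byte 2 bit 7; 9 bits remain
Read 4: bits[23:29] width=6 -> value=41 (bin 101001); offset now 29 = byte 3 bit 5; 3 bits remain
Read 5: bits[29:30] width=1 -> value=1 (bin 1); offset now 30 = byte 3 bit 6; 2 bits remain
Read 6: bits[30:32] width=2 -> value=0 (bin 00); offset now 32 = byte 4 bit 0; 0 bits remain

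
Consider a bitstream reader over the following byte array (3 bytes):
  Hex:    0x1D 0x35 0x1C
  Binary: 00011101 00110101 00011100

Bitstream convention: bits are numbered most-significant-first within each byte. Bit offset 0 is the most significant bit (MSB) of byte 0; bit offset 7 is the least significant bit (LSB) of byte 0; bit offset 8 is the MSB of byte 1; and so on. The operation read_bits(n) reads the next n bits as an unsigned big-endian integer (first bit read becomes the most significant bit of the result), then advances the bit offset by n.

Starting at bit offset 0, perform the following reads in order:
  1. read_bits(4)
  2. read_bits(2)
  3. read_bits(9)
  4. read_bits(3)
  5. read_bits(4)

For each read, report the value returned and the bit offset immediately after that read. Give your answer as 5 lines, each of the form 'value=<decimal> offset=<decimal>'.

Answer: value=1 offset=4
value=3 offset=6
value=154 offset=15
value=4 offset=18
value=7 offset=22

Derivation:
Read 1: bits[0:4] width=4 -> value=1 (bin 0001); offset now 4 = byte 0 bit 4; 20 bits remain
Read 2: bits[4:6] width=2 -> value=3 (bin 11); offset now 6 = byte 0 bit 6; 18 bits remain
Read 3: bits[6:15] width=9 -> value=154 (bin 010011010); offset now 15 = byte 1 bit 7; 9 bits remain
Read 4: bits[15:18] width=3 -> value=4 (bin 100); offset now 18 = byte 2 bit 2; 6 bits remain
Read 5: bits[18:22] width=4 -> value=7 (bin 0111); offset now 22 = byte 2 bit 6; 2 bits remain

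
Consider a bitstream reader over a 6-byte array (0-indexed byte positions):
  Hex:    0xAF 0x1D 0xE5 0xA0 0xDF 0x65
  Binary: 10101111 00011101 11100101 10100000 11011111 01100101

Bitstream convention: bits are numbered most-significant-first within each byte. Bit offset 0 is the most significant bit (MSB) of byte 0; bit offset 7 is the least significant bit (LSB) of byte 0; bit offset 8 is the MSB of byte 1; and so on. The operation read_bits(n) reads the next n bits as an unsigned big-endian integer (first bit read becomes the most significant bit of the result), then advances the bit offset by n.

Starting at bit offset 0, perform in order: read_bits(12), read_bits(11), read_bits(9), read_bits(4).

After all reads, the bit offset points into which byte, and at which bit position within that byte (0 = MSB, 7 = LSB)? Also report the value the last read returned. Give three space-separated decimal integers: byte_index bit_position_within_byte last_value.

Read 1: bits[0:12] width=12 -> value=2801 (bin 101011110001); offset now 12 = byte 1 bit 4; 36 bits remain
Read 2: bits[12:23] width=11 -> value=1778 (bin 11011110010); offset now 23 = byte 2 bit 7; 25 bits remain
Read 3: bits[23:32] width=9 -> value=416 (bin 110100000); offset now 32 = byte 4 bit 0; 16 bits remain
Read 4: bits[32:36] width=4 -> value=13 (bin 1101); offset now 36 = byte 4 bit 4; 12 bits remain

Answer: 4 4 13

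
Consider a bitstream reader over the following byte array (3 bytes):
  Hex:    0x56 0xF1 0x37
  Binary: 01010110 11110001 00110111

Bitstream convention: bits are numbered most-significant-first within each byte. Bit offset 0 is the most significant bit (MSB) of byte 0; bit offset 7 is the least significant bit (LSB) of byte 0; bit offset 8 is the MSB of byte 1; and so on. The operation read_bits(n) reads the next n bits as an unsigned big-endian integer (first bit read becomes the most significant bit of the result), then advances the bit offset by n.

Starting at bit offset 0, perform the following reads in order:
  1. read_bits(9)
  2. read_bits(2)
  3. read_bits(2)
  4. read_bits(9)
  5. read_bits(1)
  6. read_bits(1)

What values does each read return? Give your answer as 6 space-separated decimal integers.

Answer: 173 3 2 77 1 1

Derivation:
Read 1: bits[0:9] width=9 -> value=173 (bin 010101101); offset now 9 = byte 1 bit 1; 15 bits remain
Read 2: bits[9:11] width=2 -> value=3 (bin 11); offset now 11 = byte 1 bit 3; 13 bits remain
Read 3: bits[11:13] width=2 -> value=2 (bin 10); offset now 13 = byte 1 bit 5; 11 bits remain
Read 4: bits[13:22] width=9 -> value=77 (bin 001001101); offset now 22 = byte 2 bit 6; 2 bits remain
Read 5: bits[22:23] width=1 -> value=1 (bin 1); offset now 23 = byte 2 bit 7; 1 bits remain
Read 6: bits[23:24] width=1 -> value=1 (bin 1); offset now 24 = byte 3 bit 0; 0 bits remain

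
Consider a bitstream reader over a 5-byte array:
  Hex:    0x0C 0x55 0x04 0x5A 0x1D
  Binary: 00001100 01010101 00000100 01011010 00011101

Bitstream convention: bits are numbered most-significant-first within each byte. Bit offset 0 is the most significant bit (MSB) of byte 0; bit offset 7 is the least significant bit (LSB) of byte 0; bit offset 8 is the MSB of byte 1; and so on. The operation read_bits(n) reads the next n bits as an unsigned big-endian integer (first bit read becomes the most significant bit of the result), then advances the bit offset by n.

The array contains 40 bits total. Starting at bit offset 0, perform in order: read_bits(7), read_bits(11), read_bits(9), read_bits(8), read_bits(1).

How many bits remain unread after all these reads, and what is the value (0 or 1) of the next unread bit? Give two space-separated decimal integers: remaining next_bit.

Read 1: bits[0:7] width=7 -> value=6 (bin 0000110); offset now 7 = byte 0 bit 7; 33 bits remain
Read 2: bits[7:18] width=11 -> value=340 (bin 00101010100); offset now 18 = byte 2 bit 2; 22 bits remain
Read 3: bits[18:27] width=9 -> value=34 (bin 000100010); offset now 27 = byte 3 bit 3; 13 bits remain
Read 4: bits[27:35] width=8 -> value=208 (bin 11010000); offset now 35 = byte 4 bit 3; 5 bits remain
Read 5: bits[35:36] width=1 -> value=1 (bin 1); offset now 36 = byte 4 bit 4; 4 bits remain

Answer: 4 1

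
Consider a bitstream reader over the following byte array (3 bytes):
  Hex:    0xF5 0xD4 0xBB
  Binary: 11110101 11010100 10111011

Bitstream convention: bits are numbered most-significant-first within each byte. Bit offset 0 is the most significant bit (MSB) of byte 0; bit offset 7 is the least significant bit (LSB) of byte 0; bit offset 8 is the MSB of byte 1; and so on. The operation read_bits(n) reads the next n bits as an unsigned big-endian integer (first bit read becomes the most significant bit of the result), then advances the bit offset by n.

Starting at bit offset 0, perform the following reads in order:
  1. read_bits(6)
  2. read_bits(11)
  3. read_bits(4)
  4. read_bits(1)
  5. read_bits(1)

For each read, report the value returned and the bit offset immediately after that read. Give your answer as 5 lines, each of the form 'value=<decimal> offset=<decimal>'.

Read 1: bits[0:6] width=6 -> value=61 (bin 111101); offset now 6 = byte 0 bit 6; 18 bits remain
Read 2: bits[6:17] width=11 -> value=937 (bin 01110101001); offset now 17 = byte 2 bit 1; 7 bits remain
Read 3: bits[17:21] width=4 -> value=7 (bin 0111); offset now 21 = byte 2 bit 5; 3 bits remain
Read 4: bits[21:22] width=1 -> value=0 (bin 0); offset now 22 = byte 2 bit 6; 2 bits remain
Read 5: bits[22:23] width=1 -> value=1 (bin 1); offset now 23 = byte 2 bit 7; 1 bits remain

Answer: value=61 offset=6
value=937 offset=17
value=7 offset=21
value=0 offset=22
value=1 offset=23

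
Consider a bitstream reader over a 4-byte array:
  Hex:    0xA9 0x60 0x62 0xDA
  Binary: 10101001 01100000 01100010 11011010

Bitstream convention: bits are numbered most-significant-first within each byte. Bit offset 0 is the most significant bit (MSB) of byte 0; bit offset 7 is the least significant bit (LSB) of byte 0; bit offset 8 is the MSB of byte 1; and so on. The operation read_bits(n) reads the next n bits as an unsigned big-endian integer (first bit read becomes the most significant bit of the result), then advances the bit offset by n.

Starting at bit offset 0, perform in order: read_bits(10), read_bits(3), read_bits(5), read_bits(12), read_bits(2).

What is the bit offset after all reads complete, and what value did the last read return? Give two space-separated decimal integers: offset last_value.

Read 1: bits[0:10] width=10 -> value=677 (bin 1010100101); offset now 10 = byte 1 bit 2; 22 bits remain
Read 2: bits[10:13] width=3 -> value=4 (bin 100); offset now 13 = byte 1 bit 5; 19 bits remain
Read 3: bits[13:18] width=5 -> value=1 (bin 00001); offset now 18 = byte 2 bit 2; 14 bits remain
Read 4: bits[18:30] width=12 -> value=2230 (bin 100010110110); offset now 30 = byte 3 bit 6; 2 bits remain
Read 5: bits[30:32] width=2 -> value=2 (bin 10); offset now 32 = byte 4 bit 0; 0 bits remain

Answer: 32 2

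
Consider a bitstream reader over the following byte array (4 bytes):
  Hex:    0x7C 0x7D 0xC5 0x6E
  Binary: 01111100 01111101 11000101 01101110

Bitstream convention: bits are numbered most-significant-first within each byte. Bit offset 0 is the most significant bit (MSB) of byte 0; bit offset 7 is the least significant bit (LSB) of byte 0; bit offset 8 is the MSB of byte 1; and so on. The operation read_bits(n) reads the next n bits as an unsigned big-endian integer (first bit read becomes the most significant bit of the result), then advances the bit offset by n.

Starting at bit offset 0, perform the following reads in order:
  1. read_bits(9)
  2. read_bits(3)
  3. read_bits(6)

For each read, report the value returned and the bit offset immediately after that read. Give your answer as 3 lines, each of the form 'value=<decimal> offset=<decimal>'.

Answer: value=248 offset=9
value=7 offset=12
value=55 offset=18

Derivation:
Read 1: bits[0:9] width=9 -> value=248 (bin 011111000); offset now 9 = byte 1 bit 1; 23 bits remain
Read 2: bits[9:12] width=3 -> value=7 (bin 111); offset now 12 = byte 1 bit 4; 20 bits remain
Read 3: bits[12:18] width=6 -> value=55 (bin 110111); offset now 18 = byte 2 bit 2; 14 bits remain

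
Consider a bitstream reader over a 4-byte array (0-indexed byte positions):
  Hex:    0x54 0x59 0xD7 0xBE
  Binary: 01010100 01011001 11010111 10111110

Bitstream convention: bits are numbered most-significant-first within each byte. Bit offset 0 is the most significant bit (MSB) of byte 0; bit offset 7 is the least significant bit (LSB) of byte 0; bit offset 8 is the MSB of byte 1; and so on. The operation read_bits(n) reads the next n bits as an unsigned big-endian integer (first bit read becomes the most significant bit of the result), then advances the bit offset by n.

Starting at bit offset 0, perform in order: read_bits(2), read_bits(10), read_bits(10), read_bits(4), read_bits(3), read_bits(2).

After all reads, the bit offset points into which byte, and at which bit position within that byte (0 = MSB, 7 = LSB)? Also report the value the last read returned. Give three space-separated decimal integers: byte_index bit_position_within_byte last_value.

Read 1: bits[0:2] width=2 -> value=1 (bin 01); offset now 2 = byte 0 bit 2; 30 bits remain
Read 2: bits[2:12] width=10 -> value=325 (bin 0101000101); offset now 12 = byte 1 bit 4; 20 bits remain
Read 3: bits[12:22] width=10 -> value=629 (bin 1001110101); offset now 22 = byte 2 bit 6; 10 bits remain
Read 4: bits[22:26] width=4 -> value=14 (bin 1110); offset now 26 = byte 3 bit 2; 6 bits remain
Read 5: bits[26:29] width=3 -> value=7 (bin 111); offset now 29 = byte 3 bit 5; 3 bits remain
Read 6: bits[29:31] width=2 -> value=3 (bin 11); offset now 31 = byte 3 bit 7; 1 bits remain

Answer: 3 7 3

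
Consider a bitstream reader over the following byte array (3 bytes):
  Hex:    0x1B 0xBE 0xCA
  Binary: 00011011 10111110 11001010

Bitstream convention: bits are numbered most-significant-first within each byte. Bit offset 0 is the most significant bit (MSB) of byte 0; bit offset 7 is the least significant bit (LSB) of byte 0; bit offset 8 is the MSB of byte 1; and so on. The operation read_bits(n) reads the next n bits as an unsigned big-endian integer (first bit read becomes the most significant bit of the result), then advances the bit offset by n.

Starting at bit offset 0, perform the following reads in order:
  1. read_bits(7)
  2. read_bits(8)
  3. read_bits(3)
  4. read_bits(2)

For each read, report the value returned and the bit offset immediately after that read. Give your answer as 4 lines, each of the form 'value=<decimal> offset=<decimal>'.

Read 1: bits[0:7] width=7 -> value=13 (bin 0001101); offset now 7 = byte 0 bit 7; 17 bits remain
Read 2: bits[7:15] width=8 -> value=223 (bin 11011111); offset now 15 = byte 1 bit 7; 9 bits remain
Read 3: bits[15:18] width=3 -> value=3 (bin 011); offset now 18 = byte 2 bit 2; 6 bits remain
Read 4: bits[18:20] width=2 -> value=0 (bin 00); offset now 20 = byte 2 bit 4; 4 bits remain

Answer: value=13 offset=7
value=223 offset=15
value=3 offset=18
value=0 offset=20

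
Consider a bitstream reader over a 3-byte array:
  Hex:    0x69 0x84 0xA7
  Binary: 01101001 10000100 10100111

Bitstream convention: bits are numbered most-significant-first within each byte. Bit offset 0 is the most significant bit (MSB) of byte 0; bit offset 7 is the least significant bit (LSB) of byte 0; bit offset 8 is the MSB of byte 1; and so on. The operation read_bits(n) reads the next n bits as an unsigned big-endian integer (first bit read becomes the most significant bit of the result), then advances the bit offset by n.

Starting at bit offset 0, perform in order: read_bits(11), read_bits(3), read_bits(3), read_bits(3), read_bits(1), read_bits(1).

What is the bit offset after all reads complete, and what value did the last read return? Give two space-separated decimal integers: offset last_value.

Read 1: bits[0:11] width=11 -> value=844 (bin 01101001100); offset now 11 = byte 1 bit 3; 13 bits remain
Read 2: bits[11:14] width=3 -> value=1 (bin 001); offset now 14 = byte 1 bit 6; 10 bits remain
Read 3: bits[14:17] width=3 -> value=1 (bin 001); offset now 17 = byte 2 bit 1; 7 bits remain
Read 4: bits[17:20] width=3 -> value=2 (bin 010); offset now 20 = byte 2 bit 4; 4 bits remain
Read 5: bits[20:21] width=1 -> value=0 (bin 0); offset now 21 = byte 2 bit 5; 3 bits remain
Read 6: bits[21:22] width=1 -> value=1 (bin 1); offset now 22 = byte 2 bit 6; 2 bits remain

Answer: 22 1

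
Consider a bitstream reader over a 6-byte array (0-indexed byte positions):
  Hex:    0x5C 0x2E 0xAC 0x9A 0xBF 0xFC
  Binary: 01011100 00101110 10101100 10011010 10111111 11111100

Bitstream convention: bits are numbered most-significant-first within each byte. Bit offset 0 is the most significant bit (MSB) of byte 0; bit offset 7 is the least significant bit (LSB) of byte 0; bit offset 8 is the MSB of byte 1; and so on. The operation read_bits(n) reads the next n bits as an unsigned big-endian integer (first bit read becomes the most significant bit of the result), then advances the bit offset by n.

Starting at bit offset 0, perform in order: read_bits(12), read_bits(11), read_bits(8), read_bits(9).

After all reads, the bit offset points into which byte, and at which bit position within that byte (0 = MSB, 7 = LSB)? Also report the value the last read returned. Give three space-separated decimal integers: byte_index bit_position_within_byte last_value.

Answer: 5 0 191

Derivation:
Read 1: bits[0:12] width=12 -> value=1474 (bin 010111000010); offset now 12 = byte 1 bit 4; 36 bits remain
Read 2: bits[12:23] width=11 -> value=1878 (bin 11101010110); offset now 23 = byte 2 bit 7; 25 bits remain
Read 3: bits[23:31] width=8 -> value=77 (bin 01001101); offset now 31 = byte 3 bit 7; 17 bits remain
Read 4: bits[31:40] width=9 -> value=191 (bin 010111111); offset now 40 = byte 5 bit 0; 8 bits remain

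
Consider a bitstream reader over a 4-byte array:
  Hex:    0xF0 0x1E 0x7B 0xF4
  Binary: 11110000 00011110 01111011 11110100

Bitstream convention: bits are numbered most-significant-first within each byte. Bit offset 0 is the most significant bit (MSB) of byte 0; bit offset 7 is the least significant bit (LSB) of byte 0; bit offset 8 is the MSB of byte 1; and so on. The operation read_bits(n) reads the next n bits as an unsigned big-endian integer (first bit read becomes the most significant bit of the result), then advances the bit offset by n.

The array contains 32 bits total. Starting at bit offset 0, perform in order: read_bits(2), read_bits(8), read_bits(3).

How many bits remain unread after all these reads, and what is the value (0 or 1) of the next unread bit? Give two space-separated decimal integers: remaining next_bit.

Answer: 19 1

Derivation:
Read 1: bits[0:2] width=2 -> value=3 (bin 11); offset now 2 = byte 0 bit 2; 30 bits remain
Read 2: bits[2:10] width=8 -> value=192 (bin 11000000); offset now 10 = byte 1 bit 2; 22 bits remain
Read 3: bits[10:13] width=3 -> value=3 (bin 011); offset now 13 = byte 1 bit 5; 19 bits remain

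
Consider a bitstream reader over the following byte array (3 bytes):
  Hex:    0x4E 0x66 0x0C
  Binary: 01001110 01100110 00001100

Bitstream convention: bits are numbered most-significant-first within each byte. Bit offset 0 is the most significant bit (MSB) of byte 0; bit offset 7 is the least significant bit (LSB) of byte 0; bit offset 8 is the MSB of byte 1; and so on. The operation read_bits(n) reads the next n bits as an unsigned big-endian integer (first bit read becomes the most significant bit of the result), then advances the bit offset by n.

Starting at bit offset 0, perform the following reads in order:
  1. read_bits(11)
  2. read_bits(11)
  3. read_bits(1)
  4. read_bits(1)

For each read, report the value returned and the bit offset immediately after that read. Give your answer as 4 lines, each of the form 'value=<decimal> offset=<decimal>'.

Answer: value=627 offset=11
value=387 offset=22
value=0 offset=23
value=0 offset=24

Derivation:
Read 1: bits[0:11] width=11 -> value=627 (bin 01001110011); offset now 11 = byte 1 bit 3; 13 bits remain
Read 2: bits[11:22] width=11 -> value=387 (bin 00110000011); offset now 22 = byte 2 bit 6; 2 bits remain
Read 3: bits[22:23] width=1 -> value=0 (bin 0); offset now 23 = byte 2 bit 7; 1 bits remain
Read 4: bits[23:24] width=1 -> value=0 (bin 0); offset now 24 = byte 3 bit 0; 0 bits remain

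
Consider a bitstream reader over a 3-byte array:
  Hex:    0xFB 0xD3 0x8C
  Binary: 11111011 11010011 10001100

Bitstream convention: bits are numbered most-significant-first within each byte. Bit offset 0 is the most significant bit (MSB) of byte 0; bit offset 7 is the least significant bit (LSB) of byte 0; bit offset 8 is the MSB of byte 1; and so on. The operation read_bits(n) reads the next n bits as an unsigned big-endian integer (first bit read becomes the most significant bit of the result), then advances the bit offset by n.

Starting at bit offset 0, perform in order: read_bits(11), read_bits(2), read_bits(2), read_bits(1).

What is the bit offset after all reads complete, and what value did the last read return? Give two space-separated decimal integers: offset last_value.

Read 1: bits[0:11] width=11 -> value=2014 (bin 11111011110); offset now 11 = byte 1 bit 3; 13 bits remain
Read 2: bits[11:13] width=2 -> value=2 (bin 10); offset now 13 = byte 1 bit 5; 11 bits remain
Read 3: bits[13:15] width=2 -> value=1 (bin 01); offset now 15 = byte 1 bit 7; 9 bits remain
Read 4: bits[15:16] width=1 -> value=1 (bin 1); offset now 16 = byte 2 bit 0; 8 bits remain

Answer: 16 1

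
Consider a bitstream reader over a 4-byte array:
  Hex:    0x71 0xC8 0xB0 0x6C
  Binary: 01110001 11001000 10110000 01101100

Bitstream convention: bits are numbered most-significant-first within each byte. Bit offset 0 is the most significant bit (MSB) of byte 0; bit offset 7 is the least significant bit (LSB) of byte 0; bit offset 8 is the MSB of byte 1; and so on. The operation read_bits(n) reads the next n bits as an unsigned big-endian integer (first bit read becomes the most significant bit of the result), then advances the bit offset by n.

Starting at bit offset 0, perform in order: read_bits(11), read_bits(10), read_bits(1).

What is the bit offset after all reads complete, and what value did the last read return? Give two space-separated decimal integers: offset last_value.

Answer: 22 0

Derivation:
Read 1: bits[0:11] width=11 -> value=910 (bin 01110001110); offset now 11 = byte 1 bit 3; 21 bits remain
Read 2: bits[11:21] width=10 -> value=278 (bin 0100010110); offset now 21 = byte 2 bit 5; 11 bits remain
Read 3: bits[21:22] width=1 -> value=0 (bin 0); offset now 22 = byte 2 bit 6; 10 bits remain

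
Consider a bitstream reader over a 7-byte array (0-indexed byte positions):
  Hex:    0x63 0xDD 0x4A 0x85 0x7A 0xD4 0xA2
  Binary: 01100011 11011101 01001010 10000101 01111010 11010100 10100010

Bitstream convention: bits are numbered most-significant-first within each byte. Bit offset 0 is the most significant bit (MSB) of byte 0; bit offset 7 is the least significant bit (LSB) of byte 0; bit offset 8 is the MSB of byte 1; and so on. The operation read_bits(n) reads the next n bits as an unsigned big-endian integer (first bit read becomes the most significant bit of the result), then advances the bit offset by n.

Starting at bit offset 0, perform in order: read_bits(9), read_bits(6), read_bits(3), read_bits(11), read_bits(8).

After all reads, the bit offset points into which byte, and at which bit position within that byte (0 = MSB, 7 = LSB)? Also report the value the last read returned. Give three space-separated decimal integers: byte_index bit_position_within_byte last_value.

Read 1: bits[0:9] width=9 -> value=199 (bin 011000111); offset now 9 = byte 1 bit 1; 47 bits remain
Read 2: bits[9:15] width=6 -> value=46 (bin 101110); offset now 15 = byte 1 bit 7; 41 bits remain
Read 3: bits[15:18] width=3 -> value=5 (bin 101); offset now 18 = byte 2 bit 2; 38 bits remain
Read 4: bits[18:29] width=11 -> value=336 (bin 00101010000); offset now 29 = byte 3 bit 5; 27 bits remain
Read 5: bits[29:37] width=8 -> value=175 (bin 10101111); offset now 37 = byte 4 bit 5; 19 bits remain

Answer: 4 5 175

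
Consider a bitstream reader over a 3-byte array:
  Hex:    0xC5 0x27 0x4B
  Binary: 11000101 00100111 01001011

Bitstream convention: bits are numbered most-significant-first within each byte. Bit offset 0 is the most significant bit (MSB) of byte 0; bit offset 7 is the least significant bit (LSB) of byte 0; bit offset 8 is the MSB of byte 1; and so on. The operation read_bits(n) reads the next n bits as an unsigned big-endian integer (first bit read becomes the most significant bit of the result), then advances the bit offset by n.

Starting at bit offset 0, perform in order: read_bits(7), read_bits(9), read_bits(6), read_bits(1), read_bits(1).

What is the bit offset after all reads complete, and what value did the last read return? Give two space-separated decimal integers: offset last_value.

Answer: 24 1

Derivation:
Read 1: bits[0:7] width=7 -> value=98 (bin 1100010); offset now 7 = byte 0 bit 7; 17 bits remain
Read 2: bits[7:16] width=9 -> value=295 (bin 100100111); offset now 16 = byte 2 bit 0; 8 bits remain
Read 3: bits[16:22] width=6 -> value=18 (bin 010010); offset now 22 = byte 2 bit 6; 2 bits remain
Read 4: bits[22:23] width=1 -> value=1 (bin 1); offset now 23 = byte 2 bit 7; 1 bits remain
Read 5: bits[23:24] width=1 -> value=1 (bin 1); offset now 24 = byte 3 bit 0; 0 bits remain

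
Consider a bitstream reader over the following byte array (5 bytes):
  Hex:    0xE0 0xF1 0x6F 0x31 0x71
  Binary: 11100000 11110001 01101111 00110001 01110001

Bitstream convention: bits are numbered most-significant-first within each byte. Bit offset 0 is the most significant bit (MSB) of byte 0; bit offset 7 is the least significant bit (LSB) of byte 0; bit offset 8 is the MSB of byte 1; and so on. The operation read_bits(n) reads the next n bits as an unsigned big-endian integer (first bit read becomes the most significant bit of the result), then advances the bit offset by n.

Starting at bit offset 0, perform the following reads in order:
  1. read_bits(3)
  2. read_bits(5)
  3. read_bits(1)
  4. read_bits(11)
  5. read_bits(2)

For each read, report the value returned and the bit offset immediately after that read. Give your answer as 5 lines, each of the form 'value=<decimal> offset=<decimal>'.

Answer: value=7 offset=3
value=0 offset=8
value=1 offset=9
value=1814 offset=20
value=3 offset=22

Derivation:
Read 1: bits[0:3] width=3 -> value=7 (bin 111); offset now 3 = byte 0 bit 3; 37 bits remain
Read 2: bits[3:8] width=5 -> value=0 (bin 00000); offset now 8 = byte 1 bit 0; 32 bits remain
Read 3: bits[8:9] width=1 -> value=1 (bin 1); offset now 9 = byte 1 bit 1; 31 bits remain
Read 4: bits[9:20] width=11 -> value=1814 (bin 11100010110); offset now 20 = byte 2 bit 4; 20 bits remain
Read 5: bits[20:22] width=2 -> value=3 (bin 11); offset now 22 = byte 2 bit 6; 18 bits remain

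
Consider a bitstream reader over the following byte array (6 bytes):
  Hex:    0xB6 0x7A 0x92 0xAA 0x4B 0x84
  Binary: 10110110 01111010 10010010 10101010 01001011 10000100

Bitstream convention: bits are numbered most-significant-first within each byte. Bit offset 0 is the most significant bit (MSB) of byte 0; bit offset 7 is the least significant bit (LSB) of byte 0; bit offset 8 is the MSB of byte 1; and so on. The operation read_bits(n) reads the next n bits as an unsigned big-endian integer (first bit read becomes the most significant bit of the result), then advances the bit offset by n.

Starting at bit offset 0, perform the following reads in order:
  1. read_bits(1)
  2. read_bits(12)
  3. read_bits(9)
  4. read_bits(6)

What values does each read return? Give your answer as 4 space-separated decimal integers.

Answer: 1 1743 164 42

Derivation:
Read 1: bits[0:1] width=1 -> value=1 (bin 1); offset now 1 = byte 0 bit 1; 47 bits remain
Read 2: bits[1:13] width=12 -> value=1743 (bin 011011001111); offset now 13 = byte 1 bit 5; 35 bits remain
Read 3: bits[13:22] width=9 -> value=164 (bin 010100100); offset now 22 = byte 2 bit 6; 26 bits remain
Read 4: bits[22:28] width=6 -> value=42 (bin 101010); offset now 28 = byte 3 bit 4; 20 bits remain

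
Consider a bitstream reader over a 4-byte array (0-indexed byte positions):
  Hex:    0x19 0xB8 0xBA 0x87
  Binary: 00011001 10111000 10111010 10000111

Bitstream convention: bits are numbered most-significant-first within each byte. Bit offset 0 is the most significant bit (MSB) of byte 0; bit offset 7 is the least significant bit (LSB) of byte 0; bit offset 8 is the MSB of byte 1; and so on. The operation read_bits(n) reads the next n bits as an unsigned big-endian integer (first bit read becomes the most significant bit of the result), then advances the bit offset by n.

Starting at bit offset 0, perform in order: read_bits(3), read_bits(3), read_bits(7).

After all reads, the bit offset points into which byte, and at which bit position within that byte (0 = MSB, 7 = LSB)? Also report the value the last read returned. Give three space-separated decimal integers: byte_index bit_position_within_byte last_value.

Read 1: bits[0:3] width=3 -> value=0 (bin 000); offset now 3 = byte 0 bit 3; 29 bits remain
Read 2: bits[3:6] width=3 -> value=6 (bin 110); offset now 6 = byte 0 bit 6; 26 bits remain
Read 3: bits[6:13] width=7 -> value=55 (bin 0110111); offset now 13 = byte 1 bit 5; 19 bits remain

Answer: 1 5 55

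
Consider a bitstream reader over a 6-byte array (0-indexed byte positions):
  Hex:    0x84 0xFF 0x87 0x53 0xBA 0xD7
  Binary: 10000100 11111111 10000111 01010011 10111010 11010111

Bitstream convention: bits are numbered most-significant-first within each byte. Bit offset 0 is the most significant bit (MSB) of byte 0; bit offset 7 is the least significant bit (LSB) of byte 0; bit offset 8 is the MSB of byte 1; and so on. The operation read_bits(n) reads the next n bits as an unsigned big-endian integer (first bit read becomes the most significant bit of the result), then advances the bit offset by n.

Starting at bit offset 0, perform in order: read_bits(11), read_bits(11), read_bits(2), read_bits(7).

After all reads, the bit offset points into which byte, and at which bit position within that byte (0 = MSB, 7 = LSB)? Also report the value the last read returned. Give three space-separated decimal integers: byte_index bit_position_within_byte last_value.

Answer: 3 7 41

Derivation:
Read 1: bits[0:11] width=11 -> value=1063 (bin 10000100111); offset now 11 = byte 1 bit 3; 37 bits remain
Read 2: bits[11:22] width=11 -> value=2017 (bin 11111100001); offset now 22 = byte 2 bit 6; 26 bits remain
Read 3: bits[22:24] width=2 -> value=3 (bin 11); offset now 24 = byte 3 bit 0; 24 bits remain
Read 4: bits[24:31] width=7 -> value=41 (bin 0101001); offset now 31 = byte 3 bit 7; 17 bits remain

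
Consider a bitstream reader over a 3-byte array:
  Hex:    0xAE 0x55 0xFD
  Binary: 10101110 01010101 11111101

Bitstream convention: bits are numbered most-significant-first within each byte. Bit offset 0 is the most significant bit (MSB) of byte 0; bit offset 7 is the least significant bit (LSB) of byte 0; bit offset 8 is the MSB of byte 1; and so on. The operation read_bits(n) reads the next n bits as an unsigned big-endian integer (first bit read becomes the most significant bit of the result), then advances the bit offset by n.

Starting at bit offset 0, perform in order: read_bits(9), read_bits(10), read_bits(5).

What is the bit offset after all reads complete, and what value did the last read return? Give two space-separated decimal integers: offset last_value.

Read 1: bits[0:9] width=9 -> value=348 (bin 101011100); offset now 9 = byte 1 bit 1; 15 bits remain
Read 2: bits[9:19] width=10 -> value=687 (bin 1010101111); offset now 19 = byte 2 bit 3; 5 bits remain
Read 3: bits[19:24] width=5 -> value=29 (bin 11101); offset now 24 = byte 3 bit 0; 0 bits remain

Answer: 24 29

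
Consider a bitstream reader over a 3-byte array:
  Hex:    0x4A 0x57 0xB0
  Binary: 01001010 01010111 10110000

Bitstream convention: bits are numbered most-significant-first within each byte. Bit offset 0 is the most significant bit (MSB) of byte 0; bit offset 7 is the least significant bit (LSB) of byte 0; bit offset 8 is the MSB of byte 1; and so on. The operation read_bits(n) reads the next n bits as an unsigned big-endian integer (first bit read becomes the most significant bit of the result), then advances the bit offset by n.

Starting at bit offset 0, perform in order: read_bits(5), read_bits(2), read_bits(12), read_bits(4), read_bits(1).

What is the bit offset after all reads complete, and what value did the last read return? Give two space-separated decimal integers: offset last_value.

Read 1: bits[0:5] width=5 -> value=9 (bin 01001); offset now 5 = byte 0 bit 5; 19 bits remain
Read 2: bits[5:7] width=2 -> value=1 (bin 01); offset now 7 = byte 0 bit 7; 17 bits remain
Read 3: bits[7:19] width=12 -> value=701 (bin 001010111101); offset now 19 = byte 2 bit 3; 5 bits remain
Read 4: bits[19:23] width=4 -> value=8 (bin 1000); offset now 23 = byte 2 bit 7; 1 bits remain
Read 5: bits[23:24] width=1 -> value=0 (bin 0); offset now 24 = byte 3 bit 0; 0 bits remain

Answer: 24 0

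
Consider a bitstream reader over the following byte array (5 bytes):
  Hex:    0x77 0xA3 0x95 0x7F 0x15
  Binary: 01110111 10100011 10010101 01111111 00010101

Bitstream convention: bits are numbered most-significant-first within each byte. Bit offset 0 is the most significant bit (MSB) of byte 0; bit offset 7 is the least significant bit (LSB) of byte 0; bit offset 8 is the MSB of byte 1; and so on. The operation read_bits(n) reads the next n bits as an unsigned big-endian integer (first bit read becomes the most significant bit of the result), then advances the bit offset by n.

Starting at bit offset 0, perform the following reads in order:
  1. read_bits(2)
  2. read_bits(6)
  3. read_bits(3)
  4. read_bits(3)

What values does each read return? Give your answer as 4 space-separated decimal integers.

Read 1: bits[0:2] width=2 -> value=1 (bin 01); offset now 2 = byte 0 bit 2; 38 bits remain
Read 2: bits[2:8] width=6 -> value=55 (bin 110111); offset now 8 = byte 1 bit 0; 32 bits remain
Read 3: bits[8:11] width=3 -> value=5 (bin 101); offset now 11 = byte 1 bit 3; 29 bits remain
Read 4: bits[11:14] width=3 -> value=0 (bin 000); offset now 14 = byte 1 bit 6; 26 bits remain

Answer: 1 55 5 0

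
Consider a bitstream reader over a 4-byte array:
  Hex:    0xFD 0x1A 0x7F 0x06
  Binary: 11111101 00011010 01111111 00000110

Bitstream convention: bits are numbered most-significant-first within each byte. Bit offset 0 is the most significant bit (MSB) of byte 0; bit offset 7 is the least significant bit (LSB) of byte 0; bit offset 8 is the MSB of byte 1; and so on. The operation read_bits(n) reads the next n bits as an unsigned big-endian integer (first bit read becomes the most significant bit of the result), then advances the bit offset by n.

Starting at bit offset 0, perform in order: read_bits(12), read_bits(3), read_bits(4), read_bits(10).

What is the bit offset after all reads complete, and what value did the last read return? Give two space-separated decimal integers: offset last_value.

Read 1: bits[0:12] width=12 -> value=4049 (bin 111111010001); offset now 12 = byte 1 bit 4; 20 bits remain
Read 2: bits[12:15] width=3 -> value=5 (bin 101); offset now 15 = byte 1 bit 7; 17 bits remain
Read 3: bits[15:19] width=4 -> value=3 (bin 0011); offset now 19 = byte 2 bit 3; 13 bits remain
Read 4: bits[19:29] width=10 -> value=992 (bin 1111100000); offset now 29 = byte 3 bit 5; 3 bits remain

Answer: 29 992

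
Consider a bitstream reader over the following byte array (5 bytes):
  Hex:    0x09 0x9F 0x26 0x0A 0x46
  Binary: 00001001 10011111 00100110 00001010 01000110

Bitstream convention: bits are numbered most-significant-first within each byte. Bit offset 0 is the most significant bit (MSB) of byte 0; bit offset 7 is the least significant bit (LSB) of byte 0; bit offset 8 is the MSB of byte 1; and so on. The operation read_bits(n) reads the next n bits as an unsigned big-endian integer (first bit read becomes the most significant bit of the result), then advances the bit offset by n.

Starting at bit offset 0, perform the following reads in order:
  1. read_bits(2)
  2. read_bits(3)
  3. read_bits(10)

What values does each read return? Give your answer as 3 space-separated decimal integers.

Answer: 0 1 207

Derivation:
Read 1: bits[0:2] width=2 -> value=0 (bin 00); offset now 2 = byte 0 bit 2; 38 bits remain
Read 2: bits[2:5] width=3 -> value=1 (bin 001); offset now 5 = byte 0 bit 5; 35 bits remain
Read 3: bits[5:15] width=10 -> value=207 (bin 0011001111); offset now 15 = byte 1 bit 7; 25 bits remain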